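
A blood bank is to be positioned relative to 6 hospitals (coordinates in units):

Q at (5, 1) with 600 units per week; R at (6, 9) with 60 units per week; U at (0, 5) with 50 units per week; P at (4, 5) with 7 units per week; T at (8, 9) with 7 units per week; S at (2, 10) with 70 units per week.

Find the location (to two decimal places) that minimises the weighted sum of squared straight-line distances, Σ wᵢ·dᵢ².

The minimiser of Σwᵢ‖p−pᵢ‖² is the weighted centroid p* = (Σwᵢpᵢ)/(Σwᵢ).
Σwᵢ = 794.
Σwᵢxᵢ = 600·5 + 60·6 + 50·0 + 7·4 + 7·8 + 70·2 = 3584.
Σwᵢyᵢ = 600·1 + 60·9 + 50·5 + 7·5 + 7·9 + 70·10 = 2188.
x* = 3584/794 = 4.51, y* = 2188/794 = 2.76.

(4.51, 2.76)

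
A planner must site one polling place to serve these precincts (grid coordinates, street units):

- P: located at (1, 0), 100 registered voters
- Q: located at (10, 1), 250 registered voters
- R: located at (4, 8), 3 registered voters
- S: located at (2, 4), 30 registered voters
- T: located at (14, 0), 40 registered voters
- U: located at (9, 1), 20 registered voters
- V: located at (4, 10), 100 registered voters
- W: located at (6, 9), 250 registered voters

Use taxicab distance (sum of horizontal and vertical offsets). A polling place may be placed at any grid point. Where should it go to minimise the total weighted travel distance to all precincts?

(6, 1)

Manhattan distance separates: Σwᵢ(|x−xᵢ|+|y−yᵢ|) = Σwᵢ|x−xᵢ| + Σwᵢ|y−yᵢ|, so x and y are optimised independently as 1-D weighted medians.
Total weight W = 793; half = 396.5.
x-coordinate, sorted with cumulative weight:
  x=1 (P, w=100) cum 100
  x=2 (S, w=30) cum 130
  x=4 (R, w=3) cum 133
  x=4 (V, w=100) cum 233
  x=6 (W, w=250) cum 483  ← median
  x=9 (U, w=20) cum 503
  x=10 (Q, w=250) cum 753
  x=14 (T, w=40) cum 793
⇒ x* = 6
y-coordinate, sorted with cumulative weight:
  y=0 (P, w=100) cum 100
  y=0 (T, w=40) cum 140
  y=1 (Q, w=250) cum 390
  y=1 (U, w=20) cum 410  ← median
  y=4 (S, w=30) cum 440
  y=8 (R, w=3) cum 443
  y=9 (W, w=250) cum 693
  y=10 (V, w=100) cum 793
⇒ y* = 1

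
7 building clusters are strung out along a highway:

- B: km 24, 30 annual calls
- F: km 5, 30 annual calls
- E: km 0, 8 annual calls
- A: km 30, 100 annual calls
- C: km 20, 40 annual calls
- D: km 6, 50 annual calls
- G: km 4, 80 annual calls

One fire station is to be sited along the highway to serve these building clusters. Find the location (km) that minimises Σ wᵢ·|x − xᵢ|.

For a sum of weighted absolute distances on a line, the optimum is the weighted median (not the mean). Total weight W = 338; half-weight = 169.
Sort by position and accumulate weight:
  km 0 (E, w=8) → cum 8
  km 4 (G, w=80) → cum 88
  km 5 (F, w=30) → cum 118
  km 6 (D, w=50) → cum 168
  km 20 (C, w=40) → cum 208  ≥ 169 → median here
  km 24 (B, w=30) → cum 238
  km 30 (A, w=100) → cum 338
Optimal location: km 20.

x = 20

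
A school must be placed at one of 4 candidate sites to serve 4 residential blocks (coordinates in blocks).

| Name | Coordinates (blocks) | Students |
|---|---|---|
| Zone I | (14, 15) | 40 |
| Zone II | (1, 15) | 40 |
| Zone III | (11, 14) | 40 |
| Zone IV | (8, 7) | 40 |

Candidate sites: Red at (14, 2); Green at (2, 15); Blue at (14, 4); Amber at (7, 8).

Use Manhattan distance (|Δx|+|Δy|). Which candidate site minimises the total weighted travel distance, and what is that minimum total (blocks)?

Total weighted distance at each candidate:
  Red (14, 2): total = 2600
  Green (2, 15): total = 1480
  Blue (14, 4): total = 2280
  Amber (7, 8): total = 1560
Minimum is at Green with total 1480 blocks.

Green, total 1480 blocks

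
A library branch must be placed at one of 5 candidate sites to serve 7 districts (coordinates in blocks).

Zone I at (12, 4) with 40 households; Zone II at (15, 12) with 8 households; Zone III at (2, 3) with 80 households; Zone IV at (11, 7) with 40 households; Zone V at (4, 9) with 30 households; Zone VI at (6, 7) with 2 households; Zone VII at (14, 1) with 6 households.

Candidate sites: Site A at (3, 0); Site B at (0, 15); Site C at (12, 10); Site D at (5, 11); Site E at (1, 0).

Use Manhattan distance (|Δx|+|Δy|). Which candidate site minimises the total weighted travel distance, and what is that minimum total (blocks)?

Total weighted distance at each candidate:
  Site A (3, 0): total = 2024
  Site B (0, 15): total = 3440
  Site C (12, 10): total = 2154
  Site D (5, 11): total = 2142
  Site E (1, 0): total = 2276
Minimum is at Site A with total 2024 blocks.

Site A, total 2024 blocks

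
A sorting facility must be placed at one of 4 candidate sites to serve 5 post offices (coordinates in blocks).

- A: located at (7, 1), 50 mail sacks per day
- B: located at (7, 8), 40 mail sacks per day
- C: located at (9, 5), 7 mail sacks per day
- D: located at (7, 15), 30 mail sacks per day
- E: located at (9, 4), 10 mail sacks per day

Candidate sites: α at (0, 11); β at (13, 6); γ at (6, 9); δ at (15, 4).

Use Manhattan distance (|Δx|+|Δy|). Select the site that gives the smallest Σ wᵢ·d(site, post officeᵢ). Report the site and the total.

Total weighted distance at each candidate:
  α (0, 11): total = 1845
  β (13, 6): total = 1415
  γ (6, 9): total = 869
  δ (15, 4): total = 1709
Minimum is at γ with total 869 blocks.

γ, total 869 blocks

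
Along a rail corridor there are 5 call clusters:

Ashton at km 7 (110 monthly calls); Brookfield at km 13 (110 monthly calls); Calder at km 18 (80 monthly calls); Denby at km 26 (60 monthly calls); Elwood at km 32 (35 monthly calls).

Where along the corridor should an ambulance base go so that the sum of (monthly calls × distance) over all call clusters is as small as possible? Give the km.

For a sum of weighted absolute distances on a line, the optimum is the weighted median (not the mean). Total weight W = 395; half-weight = 197.5.
Sort by position and accumulate weight:
  km 7 (Ashton, w=110) → cum 110
  km 13 (Brookfield, w=110) → cum 220  ≥ 197.5 → median here
  km 18 (Calder, w=80) → cum 300
  km 26 (Denby, w=60) → cum 360
  km 32 (Elwood, w=35) → cum 395
Optimal location: km 13.

x = 13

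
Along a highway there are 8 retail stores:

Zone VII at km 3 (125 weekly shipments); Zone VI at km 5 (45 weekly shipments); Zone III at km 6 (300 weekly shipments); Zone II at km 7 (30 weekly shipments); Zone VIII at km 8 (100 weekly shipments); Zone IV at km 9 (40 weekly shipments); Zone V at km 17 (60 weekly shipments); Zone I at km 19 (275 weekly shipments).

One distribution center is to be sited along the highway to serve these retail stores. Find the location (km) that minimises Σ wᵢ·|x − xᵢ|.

x = 7

For a sum of weighted absolute distances on a line, the optimum is the weighted median (not the mean). Total weight W = 975; half-weight = 487.5.
Sort by position and accumulate weight:
  km 3 (Zone VII, w=125) → cum 125
  km 5 (Zone VI, w=45) → cum 170
  km 6 (Zone III, w=300) → cum 470
  km 7 (Zone II, w=30) → cum 500  ≥ 487.5 → median here
  km 8 (Zone VIII, w=100) → cum 600
  km 9 (Zone IV, w=40) → cum 640
  km 17 (Zone V, w=60) → cum 700
  km 19 (Zone I, w=275) → cum 975
Optimal location: km 7.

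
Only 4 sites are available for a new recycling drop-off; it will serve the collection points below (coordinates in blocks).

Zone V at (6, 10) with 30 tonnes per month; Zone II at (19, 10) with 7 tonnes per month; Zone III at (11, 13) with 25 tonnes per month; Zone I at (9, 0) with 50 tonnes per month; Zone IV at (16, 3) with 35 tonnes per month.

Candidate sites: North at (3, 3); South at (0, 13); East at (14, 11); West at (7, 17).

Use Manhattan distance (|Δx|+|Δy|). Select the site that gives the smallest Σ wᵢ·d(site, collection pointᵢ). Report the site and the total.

East, total 1587 blocks

Total weighted distance at each candidate:
  North (3, 3): total = 1816
  South (0, 13): total = 2709
  East (14, 11): total = 1587
  West (7, 17): total = 2328
Minimum is at East with total 1587 blocks.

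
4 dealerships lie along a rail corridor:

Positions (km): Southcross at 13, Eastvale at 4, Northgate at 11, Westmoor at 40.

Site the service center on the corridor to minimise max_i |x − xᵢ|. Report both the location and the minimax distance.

location 22, max distance 18

The 1-center on a line is the midpoint of the two extreme points: leftmost at 4, rightmost at 40.
Optimal location = (4 + 40)/2 = 22; maximum distance = (40 − 4)/2 = 18.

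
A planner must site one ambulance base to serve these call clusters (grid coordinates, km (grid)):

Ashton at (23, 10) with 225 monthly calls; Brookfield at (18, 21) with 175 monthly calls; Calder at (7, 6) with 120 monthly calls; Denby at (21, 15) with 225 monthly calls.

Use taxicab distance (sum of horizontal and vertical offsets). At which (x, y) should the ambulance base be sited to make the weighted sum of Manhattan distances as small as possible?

Manhattan distance separates: Σwᵢ(|x−xᵢ|+|y−yᵢ|) = Σwᵢ|x−xᵢ| + Σwᵢ|y−yᵢ|, so x and y are optimised independently as 1-D weighted medians.
Total weight W = 745; half = 372.5.
x-coordinate, sorted with cumulative weight:
  x=7 (Calder, w=120) cum 120
  x=18 (Brookfield, w=175) cum 295
  x=21 (Denby, w=225) cum 520  ← median
  x=23 (Ashton, w=225) cum 745
⇒ x* = 21
y-coordinate, sorted with cumulative weight:
  y=6 (Calder, w=120) cum 120
  y=10 (Ashton, w=225) cum 345
  y=15 (Denby, w=225) cum 570  ← median
  y=21 (Brookfield, w=175) cum 745
⇒ y* = 15

(21, 15)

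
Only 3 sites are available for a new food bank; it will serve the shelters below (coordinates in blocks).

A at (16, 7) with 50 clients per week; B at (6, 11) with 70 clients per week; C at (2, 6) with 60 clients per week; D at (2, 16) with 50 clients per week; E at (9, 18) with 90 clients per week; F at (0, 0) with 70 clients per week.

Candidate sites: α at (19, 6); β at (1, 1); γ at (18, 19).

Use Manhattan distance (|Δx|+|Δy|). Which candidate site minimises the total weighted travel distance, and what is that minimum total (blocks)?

β, total 5650 blocks

Total weighted distance at each candidate:
  α (19, 6): total = 7560
  β (1, 1): total = 5650
  γ (18, 19): total = 8280
Minimum is at β with total 5650 blocks.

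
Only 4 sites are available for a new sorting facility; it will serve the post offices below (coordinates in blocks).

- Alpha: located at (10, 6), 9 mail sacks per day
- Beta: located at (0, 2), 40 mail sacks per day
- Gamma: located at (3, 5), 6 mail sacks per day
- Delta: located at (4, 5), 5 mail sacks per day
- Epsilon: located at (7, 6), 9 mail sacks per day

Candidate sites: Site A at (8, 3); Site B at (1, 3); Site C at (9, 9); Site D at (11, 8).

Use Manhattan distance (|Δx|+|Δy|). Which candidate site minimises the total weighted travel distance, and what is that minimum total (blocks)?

Site B, total 318 blocks

Total weighted distance at each candidate:
  Site A (8, 3): total = 513
  Site B (1, 3): total = 318
  Site C (9, 9): total = 826
  Site D (11, 8): total = 877
Minimum is at Site B with total 318 blocks.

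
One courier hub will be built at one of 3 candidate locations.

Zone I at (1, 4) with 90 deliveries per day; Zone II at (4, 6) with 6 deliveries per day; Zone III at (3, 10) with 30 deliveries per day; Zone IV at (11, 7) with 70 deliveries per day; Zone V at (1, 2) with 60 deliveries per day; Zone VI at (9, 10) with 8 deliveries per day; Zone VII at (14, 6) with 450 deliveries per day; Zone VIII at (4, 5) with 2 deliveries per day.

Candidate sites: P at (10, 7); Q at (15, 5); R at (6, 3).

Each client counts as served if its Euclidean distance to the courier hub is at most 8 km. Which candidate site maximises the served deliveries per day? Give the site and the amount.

Coverage radius r = 8 km; a point is covered iff (Δx)²+(Δy)² ≤ 8² = 64.
  P (10, 7): covers {Zone II, Zone III, Zone IV, Zone VI, Zone VII, Zone VIII} → 566
  Q (15, 5): covers {Zone IV, Zone VI, Zone VII} → 528
  R (6, 3): covers {Zone I, Zone II, Zone III, Zone IV, Zone V, Zone VI, Zone VIII} → 266
Maximum coverage at P: 566 deliveries per day.

P, covering 566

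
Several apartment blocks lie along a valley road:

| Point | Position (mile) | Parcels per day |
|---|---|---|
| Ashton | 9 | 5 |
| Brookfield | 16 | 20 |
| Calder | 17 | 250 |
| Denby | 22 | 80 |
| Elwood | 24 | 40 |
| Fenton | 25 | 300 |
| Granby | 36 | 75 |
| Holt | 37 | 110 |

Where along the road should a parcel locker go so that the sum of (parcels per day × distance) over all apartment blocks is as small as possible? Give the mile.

For a sum of weighted absolute distances on a line, the optimum is the weighted median (not the mean). Total weight W = 880; half-weight = 440.
Sort by position and accumulate weight:
  mile 9 (Ashton, w=5) → cum 5
  mile 16 (Brookfield, w=20) → cum 25
  mile 17 (Calder, w=250) → cum 275
  mile 22 (Denby, w=80) → cum 355
  mile 24 (Elwood, w=40) → cum 395
  mile 25 (Fenton, w=300) → cum 695  ≥ 440 → median here
  mile 36 (Granby, w=75) → cum 770
  mile 37 (Holt, w=110) → cum 880
Optimal location: mile 25.

x = 25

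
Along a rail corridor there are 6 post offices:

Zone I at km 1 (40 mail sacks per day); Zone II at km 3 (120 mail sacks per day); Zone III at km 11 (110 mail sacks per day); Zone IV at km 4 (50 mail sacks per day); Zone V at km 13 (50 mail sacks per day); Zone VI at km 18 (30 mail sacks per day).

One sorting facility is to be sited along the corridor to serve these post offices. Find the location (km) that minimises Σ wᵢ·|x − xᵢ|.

For a sum of weighted absolute distances on a line, the optimum is the weighted median (not the mean). Total weight W = 400; half-weight = 200.
Sort by position and accumulate weight:
  km 1 (Zone I, w=40) → cum 40
  km 3 (Zone II, w=120) → cum 160
  km 4 (Zone IV, w=50) → cum 210  ≥ 200 → median here
  km 11 (Zone III, w=110) → cum 320
  km 13 (Zone V, w=50) → cum 370
  km 18 (Zone VI, w=30) → cum 400
Optimal location: km 4.

x = 4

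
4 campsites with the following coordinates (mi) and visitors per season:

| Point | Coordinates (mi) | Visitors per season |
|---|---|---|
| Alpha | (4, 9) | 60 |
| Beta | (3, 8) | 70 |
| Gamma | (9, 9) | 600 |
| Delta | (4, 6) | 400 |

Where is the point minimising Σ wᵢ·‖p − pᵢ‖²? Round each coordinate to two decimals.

The minimiser of Σwᵢ‖p−pᵢ‖² is the weighted centroid p* = (Σwᵢpᵢ)/(Σwᵢ).
Σwᵢ = 1130.
Σwᵢxᵢ = 60·4 + 70·3 + 600·9 + 400·4 = 7450.
Σwᵢyᵢ = 60·9 + 70·8 + 600·9 + 400·6 = 8900.
x* = 7450/1130 = 6.59, y* = 8900/1130 = 7.88.

(6.59, 7.88)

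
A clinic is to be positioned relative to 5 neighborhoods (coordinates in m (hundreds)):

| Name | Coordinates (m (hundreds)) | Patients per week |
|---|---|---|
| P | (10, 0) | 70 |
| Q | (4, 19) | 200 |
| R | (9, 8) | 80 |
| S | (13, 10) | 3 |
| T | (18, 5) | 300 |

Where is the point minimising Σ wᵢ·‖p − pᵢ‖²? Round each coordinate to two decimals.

(11.73, 9.14)

The minimiser of Σwᵢ‖p−pᵢ‖² is the weighted centroid p* = (Σwᵢpᵢ)/(Σwᵢ).
Σwᵢ = 653.
Σwᵢxᵢ = 70·10 + 200·4 + 80·9 + 3·13 + 300·18 = 7659.
Σwᵢyᵢ = 70·0 + 200·19 + 80·8 + 3·10 + 300·5 = 5970.
x* = 7659/653 = 11.73, y* = 5970/653 = 9.14.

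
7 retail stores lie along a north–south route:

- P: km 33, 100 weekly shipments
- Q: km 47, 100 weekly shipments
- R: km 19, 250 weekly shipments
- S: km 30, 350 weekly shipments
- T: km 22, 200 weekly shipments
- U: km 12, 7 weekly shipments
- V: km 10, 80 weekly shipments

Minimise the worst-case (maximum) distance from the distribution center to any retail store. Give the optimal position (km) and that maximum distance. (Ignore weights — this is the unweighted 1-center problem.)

The 1-center on a line is the midpoint of the two extreme points: leftmost at 10, rightmost at 47.
Optimal location = (10 + 47)/2 = 28.5; maximum distance = (47 − 10)/2 = 18.5.

location 28.5, max distance 18.5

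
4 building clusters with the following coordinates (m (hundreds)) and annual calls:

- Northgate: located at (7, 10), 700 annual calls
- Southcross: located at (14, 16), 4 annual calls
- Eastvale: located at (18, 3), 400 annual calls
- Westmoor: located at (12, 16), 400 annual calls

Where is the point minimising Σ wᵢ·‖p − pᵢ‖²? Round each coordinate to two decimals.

The minimiser of Σwᵢ‖p−pᵢ‖² is the weighted centroid p* = (Σwᵢpᵢ)/(Σwᵢ).
Σwᵢ = 1504.
Σwᵢxᵢ = 700·7 + 4·14 + 400·18 + 400·12 = 16956.
Σwᵢyᵢ = 700·10 + 4·16 + 400·3 + 400·16 = 14664.
x* = 16956/1504 = 11.27, y* = 14664/1504 = 9.75.

(11.27, 9.75)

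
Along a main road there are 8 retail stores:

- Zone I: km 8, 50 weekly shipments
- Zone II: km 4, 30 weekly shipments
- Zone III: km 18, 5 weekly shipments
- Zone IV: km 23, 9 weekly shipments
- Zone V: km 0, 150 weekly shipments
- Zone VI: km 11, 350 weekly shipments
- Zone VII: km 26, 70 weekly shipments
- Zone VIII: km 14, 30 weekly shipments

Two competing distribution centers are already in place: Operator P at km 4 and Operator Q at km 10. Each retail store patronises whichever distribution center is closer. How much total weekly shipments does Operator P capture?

The indifferent point is the midpoint (4+10)/2 = 7; retail stores left of it (closer to Operator P at 4) go to Operator P, those right go to Operator Q.
  Zone V at 0 (w=150) → Operator P
  Zone II at 4 (w=30) → Operator P
  Zone I at 8 (w=50) → Operator Q
  Zone VI at 11 (w=350) → Operator Q
  Zone VIII at 14 (w=30) → Operator Q
  Zone III at 18 (w=5) → Operator Q
  Zone IV at 23 (w=9) → Operator Q
  Zone VII at 26 (w=70) → Operator Q
Operator P captures 180; Operator Q captures 514.

180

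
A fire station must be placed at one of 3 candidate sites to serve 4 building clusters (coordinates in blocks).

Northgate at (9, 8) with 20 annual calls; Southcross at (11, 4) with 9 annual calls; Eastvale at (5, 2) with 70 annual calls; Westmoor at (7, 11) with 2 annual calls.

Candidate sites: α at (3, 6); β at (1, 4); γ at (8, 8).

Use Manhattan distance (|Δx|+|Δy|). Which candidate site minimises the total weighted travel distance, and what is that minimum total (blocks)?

Total weighted distance at each candidate:
  α (3, 6): total = 688
  β (1, 4): total = 776
  γ (8, 8): total = 721
Minimum is at α with total 688 blocks.

α, total 688 blocks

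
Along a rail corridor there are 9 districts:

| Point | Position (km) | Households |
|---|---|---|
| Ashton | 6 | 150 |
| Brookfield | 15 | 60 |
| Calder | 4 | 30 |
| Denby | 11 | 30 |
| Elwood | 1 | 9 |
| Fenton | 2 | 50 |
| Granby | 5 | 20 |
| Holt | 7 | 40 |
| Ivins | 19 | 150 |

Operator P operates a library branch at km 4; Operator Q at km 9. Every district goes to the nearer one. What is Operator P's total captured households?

The indifferent point is the midpoint (4+9)/2 = 6.5; districts left of it (closer to Operator P at 4) go to Operator P, those right go to Operator Q.
  Elwood at 1 (w=9) → Operator P
  Fenton at 2 (w=50) → Operator P
  Calder at 4 (w=30) → Operator P
  Granby at 5 (w=20) → Operator P
  Ashton at 6 (w=150) → Operator P
  Holt at 7 (w=40) → Operator Q
  Denby at 11 (w=30) → Operator Q
  Brookfield at 15 (w=60) → Operator Q
  Ivins at 19 (w=150) → Operator Q
Operator P captures 259; Operator Q captures 280.

259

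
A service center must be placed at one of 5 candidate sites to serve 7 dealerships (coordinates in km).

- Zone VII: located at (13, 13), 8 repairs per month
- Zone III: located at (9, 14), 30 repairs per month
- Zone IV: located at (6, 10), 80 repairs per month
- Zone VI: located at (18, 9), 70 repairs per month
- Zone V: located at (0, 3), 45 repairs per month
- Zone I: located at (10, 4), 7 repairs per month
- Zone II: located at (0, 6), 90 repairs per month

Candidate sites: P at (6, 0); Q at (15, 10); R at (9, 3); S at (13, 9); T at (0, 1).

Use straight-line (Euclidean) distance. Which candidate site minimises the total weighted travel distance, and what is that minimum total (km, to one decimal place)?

S, total 3025.6 km

Total weighted distance at each candidate:
  P (6, 0): total = 3502.8
  Q (15, 10): total = 3383.3
  R (9, 3): total = 3051.3
  S (13, 9): total = 3025.6
  T (0, 1): total = 3473.1
Minimum is at S with total 3025.6 km.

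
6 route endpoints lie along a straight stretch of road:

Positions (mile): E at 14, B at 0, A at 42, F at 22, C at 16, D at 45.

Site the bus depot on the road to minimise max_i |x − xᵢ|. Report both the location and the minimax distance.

location 22.5, max distance 22.5

The 1-center on a line is the midpoint of the two extreme points: leftmost at 0, rightmost at 45.
Optimal location = (0 + 45)/2 = 22.5; maximum distance = (45 − 0)/2 = 22.5.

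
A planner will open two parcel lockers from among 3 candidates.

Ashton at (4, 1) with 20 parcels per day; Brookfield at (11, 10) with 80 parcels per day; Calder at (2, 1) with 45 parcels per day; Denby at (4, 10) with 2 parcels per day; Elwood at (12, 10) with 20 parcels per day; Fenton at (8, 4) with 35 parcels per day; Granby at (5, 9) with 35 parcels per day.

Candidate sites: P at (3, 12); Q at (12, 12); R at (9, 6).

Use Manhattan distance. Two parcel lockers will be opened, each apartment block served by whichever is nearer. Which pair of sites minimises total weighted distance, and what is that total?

{Q, R}, total 1388

Evaluate every pair (each demand assigned to the nearer of the two):
  {Q, R}: total = 1388
  {P, R}: total = 1646
  {P, Q}: total = 1661
Best pair: {Q, R} with total 1388.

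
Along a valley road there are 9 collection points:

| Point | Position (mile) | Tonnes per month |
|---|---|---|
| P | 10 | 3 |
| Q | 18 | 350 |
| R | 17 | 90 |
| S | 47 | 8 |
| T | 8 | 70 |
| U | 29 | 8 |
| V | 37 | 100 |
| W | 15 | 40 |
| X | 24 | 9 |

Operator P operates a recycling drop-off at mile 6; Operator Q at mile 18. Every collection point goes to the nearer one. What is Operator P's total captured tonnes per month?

73

The indifferent point is the midpoint (6+18)/2 = 12; collection points left of it (closer to Operator P at 6) go to Operator P, those right go to Operator Q.
  T at 8 (w=70) → Operator P
  P at 10 (w=3) → Operator P
  W at 15 (w=40) → Operator Q
  R at 17 (w=90) → Operator Q
  Q at 18 (w=350) → Operator Q
  X at 24 (w=9) → Operator Q
  U at 29 (w=8) → Operator Q
  V at 37 (w=100) → Operator Q
  S at 47 (w=8) → Operator Q
Operator P captures 73; Operator Q captures 605.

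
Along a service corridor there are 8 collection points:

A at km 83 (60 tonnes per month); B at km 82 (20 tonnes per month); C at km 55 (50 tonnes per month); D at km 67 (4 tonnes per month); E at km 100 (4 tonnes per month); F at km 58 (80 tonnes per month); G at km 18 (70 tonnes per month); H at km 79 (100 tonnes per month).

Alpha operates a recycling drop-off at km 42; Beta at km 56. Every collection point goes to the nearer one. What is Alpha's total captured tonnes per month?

70

The indifferent point is the midpoint (42+56)/2 = 49; collection points left of it (closer to Alpha at 42) go to Alpha, those right go to Beta.
  G at 18 (w=70) → Alpha
  C at 55 (w=50) → Beta
  F at 58 (w=80) → Beta
  D at 67 (w=4) → Beta
  H at 79 (w=100) → Beta
  B at 82 (w=20) → Beta
  A at 83 (w=60) → Beta
  E at 100 (w=4) → Beta
Alpha captures 70; Beta captures 318.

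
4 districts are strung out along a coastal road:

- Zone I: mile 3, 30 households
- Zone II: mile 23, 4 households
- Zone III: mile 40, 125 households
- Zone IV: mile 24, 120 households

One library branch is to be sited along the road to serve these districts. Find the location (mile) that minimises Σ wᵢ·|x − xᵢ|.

For a sum of weighted absolute distances on a line, the optimum is the weighted median (not the mean). Total weight W = 279; half-weight = 139.5.
Sort by position and accumulate weight:
  mile 3 (Zone I, w=30) → cum 30
  mile 23 (Zone II, w=4) → cum 34
  mile 24 (Zone IV, w=120) → cum 154  ≥ 139.5 → median here
  mile 40 (Zone III, w=125) → cum 279
Optimal location: mile 24.

x = 24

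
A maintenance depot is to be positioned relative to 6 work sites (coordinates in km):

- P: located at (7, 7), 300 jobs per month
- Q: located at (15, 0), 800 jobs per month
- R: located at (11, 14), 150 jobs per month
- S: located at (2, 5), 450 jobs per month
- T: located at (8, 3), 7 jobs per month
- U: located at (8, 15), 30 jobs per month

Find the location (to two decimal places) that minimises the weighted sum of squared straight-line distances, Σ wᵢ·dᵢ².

(9.76, 3.98)

The minimiser of Σwᵢ‖p−pᵢ‖² is the weighted centroid p* = (Σwᵢpᵢ)/(Σwᵢ).
Σwᵢ = 1737.
Σwᵢxᵢ = 300·7 + 800·15 + 150·11 + 450·2 + 7·8 + 30·8 = 16946.
Σwᵢyᵢ = 300·7 + 800·0 + 150·14 + 450·5 + 7·3 + 30·15 = 6921.
x* = 16946/1737 = 9.76, y* = 6921/1737 = 3.98.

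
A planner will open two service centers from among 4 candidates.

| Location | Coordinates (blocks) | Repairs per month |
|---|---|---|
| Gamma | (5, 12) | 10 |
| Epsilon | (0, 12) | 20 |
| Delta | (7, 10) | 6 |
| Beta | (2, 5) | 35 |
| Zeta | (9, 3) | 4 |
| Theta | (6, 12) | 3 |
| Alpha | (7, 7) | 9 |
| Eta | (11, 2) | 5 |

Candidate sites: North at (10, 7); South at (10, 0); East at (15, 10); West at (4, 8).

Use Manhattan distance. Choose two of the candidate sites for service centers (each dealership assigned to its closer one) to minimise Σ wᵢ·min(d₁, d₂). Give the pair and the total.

Evaluate every pair (each demand assigned to the nearer of the two):
  {South, West}: total = 500
  {North, West}: total = 510
  {East, West}: total = 569
  {North, South}: total = 871
  {North, East}: total = 890
  {South, East}: total = 1117
Best pair: {South, West} with total 500.

{South, West}, total 500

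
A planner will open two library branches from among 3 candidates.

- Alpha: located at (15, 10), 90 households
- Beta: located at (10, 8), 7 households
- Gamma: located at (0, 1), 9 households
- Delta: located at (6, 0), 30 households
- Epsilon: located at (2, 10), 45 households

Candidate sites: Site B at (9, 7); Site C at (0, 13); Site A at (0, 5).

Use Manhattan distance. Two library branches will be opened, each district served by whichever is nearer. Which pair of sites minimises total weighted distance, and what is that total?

Evaluate every pair (each demand assigned to the nearer of the two):
  {Site B, Site C}: total = 1457
  {Site B, Site A}: total = 1475
  {Site C, Site A}: total = 2302
Best pair: {Site B, Site C} with total 1457.

{Site B, Site C}, total 1457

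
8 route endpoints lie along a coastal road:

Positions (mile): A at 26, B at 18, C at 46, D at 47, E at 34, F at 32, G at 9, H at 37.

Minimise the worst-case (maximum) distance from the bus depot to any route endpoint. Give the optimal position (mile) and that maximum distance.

The 1-center on a line is the midpoint of the two extreme points: leftmost at 9, rightmost at 47.
Optimal location = (9 + 47)/2 = 28; maximum distance = (47 − 9)/2 = 19.

location 28, max distance 19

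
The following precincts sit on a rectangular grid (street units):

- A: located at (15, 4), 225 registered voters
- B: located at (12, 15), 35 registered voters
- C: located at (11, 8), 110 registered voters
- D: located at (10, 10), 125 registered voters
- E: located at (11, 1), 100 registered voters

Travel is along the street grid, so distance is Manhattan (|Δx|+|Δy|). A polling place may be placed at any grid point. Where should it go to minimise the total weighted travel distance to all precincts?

(11, 4)

Manhattan distance separates: Σwᵢ(|x−xᵢ|+|y−yᵢ|) = Σwᵢ|x−xᵢ| + Σwᵢ|y−yᵢ|, so x and y are optimised independently as 1-D weighted medians.
Total weight W = 595; half = 297.5.
x-coordinate, sorted with cumulative weight:
  x=10 (D, w=125) cum 125
  x=11 (C, w=110) cum 235
  x=11 (E, w=100) cum 335  ← median
  x=12 (B, w=35) cum 370
  x=15 (A, w=225) cum 595
⇒ x* = 11
y-coordinate, sorted with cumulative weight:
  y=1 (E, w=100) cum 100
  y=4 (A, w=225) cum 325  ← median
  y=8 (C, w=110) cum 435
  y=10 (D, w=125) cum 560
  y=15 (B, w=35) cum 595
⇒ y* = 4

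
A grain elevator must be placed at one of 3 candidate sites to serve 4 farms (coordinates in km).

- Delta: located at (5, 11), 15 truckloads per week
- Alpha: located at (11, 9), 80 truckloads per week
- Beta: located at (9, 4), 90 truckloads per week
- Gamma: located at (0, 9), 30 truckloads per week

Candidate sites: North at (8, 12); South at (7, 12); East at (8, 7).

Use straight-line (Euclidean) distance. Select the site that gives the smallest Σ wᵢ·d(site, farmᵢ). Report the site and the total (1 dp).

East, total 895.4 km

Total weighted distance at each candidate:
  North (8, 12): total = 1368.8
  South (7, 12): total = 1404.2
  East (8, 7): total = 895.4
Minimum is at East with total 895.4 km.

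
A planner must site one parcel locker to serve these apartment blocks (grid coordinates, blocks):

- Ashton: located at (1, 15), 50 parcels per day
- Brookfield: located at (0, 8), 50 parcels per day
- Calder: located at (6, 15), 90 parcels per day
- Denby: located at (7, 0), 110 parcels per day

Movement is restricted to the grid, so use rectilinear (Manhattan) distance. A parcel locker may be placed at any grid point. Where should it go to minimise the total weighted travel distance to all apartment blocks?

(6, 8)

Manhattan distance separates: Σwᵢ(|x−xᵢ|+|y−yᵢ|) = Σwᵢ|x−xᵢ| + Σwᵢ|y−yᵢ|, so x and y are optimised independently as 1-D weighted medians.
Total weight W = 300; half = 150.
x-coordinate, sorted with cumulative weight:
  x=0 (Brookfield, w=50) cum 50
  x=1 (Ashton, w=50) cum 100
  x=6 (Calder, w=90) cum 190  ← median
  x=7 (Denby, w=110) cum 300
⇒ x* = 6
y-coordinate, sorted with cumulative weight:
  y=0 (Denby, w=110) cum 110
  y=8 (Brookfield, w=50) cum 160  ← median
  y=15 (Ashton, w=50) cum 210
  y=15 (Calder, w=90) cum 300
⇒ y* = 8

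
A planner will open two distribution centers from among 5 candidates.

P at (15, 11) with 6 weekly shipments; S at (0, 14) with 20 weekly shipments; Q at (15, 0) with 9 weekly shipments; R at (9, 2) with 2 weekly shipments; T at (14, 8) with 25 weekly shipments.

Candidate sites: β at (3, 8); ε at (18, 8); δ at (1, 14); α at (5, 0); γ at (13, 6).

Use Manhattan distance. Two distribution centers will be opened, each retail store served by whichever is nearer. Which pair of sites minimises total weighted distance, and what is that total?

Evaluate every pair (each demand assigned to the nearer of the two):
  {δ, γ}: total = 225
  {ε, δ}: total = 285
  {β, γ}: total = 385
  {β, ε}: total = 439
  {α, γ}: total = 581
  {β, δ}: total = 589
  {ε, α}: total = 618
  {ε, γ}: total = 619
  {β, α}: total = 647
  {δ, α}: total = 649
Best pair: {δ, γ} with total 225.

{δ, γ}, total 225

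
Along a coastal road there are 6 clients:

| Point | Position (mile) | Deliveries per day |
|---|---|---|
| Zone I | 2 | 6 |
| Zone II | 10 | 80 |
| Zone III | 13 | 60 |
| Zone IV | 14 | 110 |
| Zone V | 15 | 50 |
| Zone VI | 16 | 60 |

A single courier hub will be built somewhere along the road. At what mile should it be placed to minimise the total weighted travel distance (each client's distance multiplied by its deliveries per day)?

x = 14

For a sum of weighted absolute distances on a line, the optimum is the weighted median (not the mean). Total weight W = 366; half-weight = 183.
Sort by position and accumulate weight:
  mile 2 (Zone I, w=6) → cum 6
  mile 10 (Zone II, w=80) → cum 86
  mile 13 (Zone III, w=60) → cum 146
  mile 14 (Zone IV, w=110) → cum 256  ≥ 183 → median here
  mile 15 (Zone V, w=50) → cum 306
  mile 16 (Zone VI, w=60) → cum 366
Optimal location: mile 14.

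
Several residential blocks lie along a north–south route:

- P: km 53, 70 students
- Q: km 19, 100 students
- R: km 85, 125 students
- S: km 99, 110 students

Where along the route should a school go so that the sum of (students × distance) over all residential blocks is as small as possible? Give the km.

x = 85

For a sum of weighted absolute distances on a line, the optimum is the weighted median (not the mean). Total weight W = 405; half-weight = 202.5.
Sort by position and accumulate weight:
  km 19 (Q, w=100) → cum 100
  km 53 (P, w=70) → cum 170
  km 85 (R, w=125) → cum 295  ≥ 202.5 → median here
  km 99 (S, w=110) → cum 405
Optimal location: km 85.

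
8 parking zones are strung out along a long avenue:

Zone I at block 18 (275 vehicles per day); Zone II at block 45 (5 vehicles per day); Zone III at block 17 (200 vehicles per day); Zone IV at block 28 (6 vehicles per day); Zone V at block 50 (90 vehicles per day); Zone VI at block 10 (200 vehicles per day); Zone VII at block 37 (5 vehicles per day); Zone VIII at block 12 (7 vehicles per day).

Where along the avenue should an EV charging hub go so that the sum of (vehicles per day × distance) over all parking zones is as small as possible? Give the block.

x = 17

For a sum of weighted absolute distances on a line, the optimum is the weighted median (not the mean). Total weight W = 788; half-weight = 394.
Sort by position and accumulate weight:
  block 10 (Zone VI, w=200) → cum 200
  block 12 (Zone VIII, w=7) → cum 207
  block 17 (Zone III, w=200) → cum 407  ≥ 394 → median here
  block 18 (Zone I, w=275) → cum 682
  block 28 (Zone IV, w=6) → cum 688
  block 37 (Zone VII, w=5) → cum 693
  block 45 (Zone II, w=5) → cum 698
  block 50 (Zone V, w=90) → cum 788
Optimal location: block 17.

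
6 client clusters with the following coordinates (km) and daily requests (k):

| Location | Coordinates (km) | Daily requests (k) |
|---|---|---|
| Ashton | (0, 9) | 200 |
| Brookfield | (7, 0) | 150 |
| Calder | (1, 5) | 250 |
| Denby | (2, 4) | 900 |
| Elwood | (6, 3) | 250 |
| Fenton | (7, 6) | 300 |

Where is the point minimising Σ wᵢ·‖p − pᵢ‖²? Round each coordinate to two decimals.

(3.27, 4.49)

The minimiser of Σwᵢ‖p−pᵢ‖² is the weighted centroid p* = (Σwᵢpᵢ)/(Σwᵢ).
Σwᵢ = 2050.
Σwᵢxᵢ = 200·0 + 150·7 + 250·1 + 900·2 + 250·6 + 300·7 = 6700.
Σwᵢyᵢ = 200·9 + 150·0 + 250·5 + 900·4 + 250·3 + 300·6 = 9200.
x* = 6700/2050 = 3.27, y* = 9200/2050 = 4.49.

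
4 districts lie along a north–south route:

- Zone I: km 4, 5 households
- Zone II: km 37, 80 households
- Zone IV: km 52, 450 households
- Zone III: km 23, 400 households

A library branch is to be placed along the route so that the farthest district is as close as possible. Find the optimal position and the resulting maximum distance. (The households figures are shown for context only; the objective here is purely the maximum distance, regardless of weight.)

The 1-center on a line is the midpoint of the two extreme points: leftmost at 4, rightmost at 52.
Optimal location = (4 + 52)/2 = 28; maximum distance = (52 − 4)/2 = 24.

location 28, max distance 24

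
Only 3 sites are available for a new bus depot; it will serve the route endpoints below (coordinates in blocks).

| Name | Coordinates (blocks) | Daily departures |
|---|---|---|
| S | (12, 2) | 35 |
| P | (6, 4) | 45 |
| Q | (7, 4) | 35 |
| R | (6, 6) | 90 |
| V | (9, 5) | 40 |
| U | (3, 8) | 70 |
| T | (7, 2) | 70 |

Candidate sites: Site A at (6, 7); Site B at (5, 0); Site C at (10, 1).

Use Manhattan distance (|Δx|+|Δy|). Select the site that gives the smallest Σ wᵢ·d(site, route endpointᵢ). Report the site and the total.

Site A, total 1650 blocks

Total weighted distance at each candidate:
  Site A (6, 7): total = 1650
  Site B (5, 0): total = 2720
  Site C (10, 1): total = 2900
Minimum is at Site A with total 1650 blocks.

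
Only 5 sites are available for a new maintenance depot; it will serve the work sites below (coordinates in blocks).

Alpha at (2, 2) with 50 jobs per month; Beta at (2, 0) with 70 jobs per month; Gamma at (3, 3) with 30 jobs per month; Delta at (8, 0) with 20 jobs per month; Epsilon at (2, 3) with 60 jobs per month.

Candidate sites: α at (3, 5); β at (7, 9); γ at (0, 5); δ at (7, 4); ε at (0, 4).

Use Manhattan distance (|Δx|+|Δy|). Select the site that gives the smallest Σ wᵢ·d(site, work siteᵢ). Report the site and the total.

α, total 1060 blocks

Total weighted distance at each candidate:
  α (3, 5): total = 1060
  β (7, 9): total = 2740
  γ (0, 5): total = 1390
  δ (7, 4): total = 1590
  ε (0, 4): total = 1160
Minimum is at α with total 1060 blocks.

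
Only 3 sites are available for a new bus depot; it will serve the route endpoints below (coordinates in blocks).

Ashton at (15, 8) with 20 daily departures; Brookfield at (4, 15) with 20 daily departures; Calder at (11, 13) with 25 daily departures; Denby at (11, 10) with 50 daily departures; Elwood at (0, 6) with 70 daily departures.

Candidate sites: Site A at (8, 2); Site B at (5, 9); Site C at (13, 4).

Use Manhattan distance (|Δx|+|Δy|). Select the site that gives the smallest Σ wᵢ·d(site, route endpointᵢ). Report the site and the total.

Site B, total 1520 blocks

Total weighted distance at each candidate:
  Site A (8, 2): total = 2340
  Site B (5, 9): total = 1520
  Site C (13, 4): total = 2245
Minimum is at Site B with total 1520 blocks.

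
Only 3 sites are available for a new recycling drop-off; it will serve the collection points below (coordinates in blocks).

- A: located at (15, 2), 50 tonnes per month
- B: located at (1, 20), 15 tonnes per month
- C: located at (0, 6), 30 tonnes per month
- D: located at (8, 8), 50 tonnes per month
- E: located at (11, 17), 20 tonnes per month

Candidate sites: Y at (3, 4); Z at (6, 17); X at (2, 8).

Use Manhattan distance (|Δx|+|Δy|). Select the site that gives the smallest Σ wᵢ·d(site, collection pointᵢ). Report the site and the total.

X, total 1925 blocks

Total weighted distance at each candidate:
  Y (3, 4): total = 1990
  Z (6, 17): total = 2480
  X (2, 8): total = 1925
Minimum is at X with total 1925 blocks.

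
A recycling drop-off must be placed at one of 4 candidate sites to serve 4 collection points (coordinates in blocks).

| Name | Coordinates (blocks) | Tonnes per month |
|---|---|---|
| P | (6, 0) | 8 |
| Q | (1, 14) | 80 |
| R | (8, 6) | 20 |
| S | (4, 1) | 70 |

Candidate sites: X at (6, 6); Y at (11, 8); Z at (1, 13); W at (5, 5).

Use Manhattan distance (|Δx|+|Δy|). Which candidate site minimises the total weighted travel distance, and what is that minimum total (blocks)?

Total weighted distance at each candidate:
  X (6, 6): total = 1618
  Y (11, 8): total = 2464
  Z (1, 13): total = 1554
  W (5, 5): total = 1518
Minimum is at W with total 1518 blocks.

W, total 1518 blocks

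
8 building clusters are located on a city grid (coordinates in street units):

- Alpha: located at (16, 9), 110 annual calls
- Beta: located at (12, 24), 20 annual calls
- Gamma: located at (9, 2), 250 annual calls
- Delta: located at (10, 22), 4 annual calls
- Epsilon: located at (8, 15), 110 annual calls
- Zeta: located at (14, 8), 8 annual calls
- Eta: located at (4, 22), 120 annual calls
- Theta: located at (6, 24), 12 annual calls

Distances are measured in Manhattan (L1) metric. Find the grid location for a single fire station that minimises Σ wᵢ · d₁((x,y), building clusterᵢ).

(9, 9)

Manhattan distance separates: Σwᵢ(|x−xᵢ|+|y−yᵢ|) = Σwᵢ|x−xᵢ| + Σwᵢ|y−yᵢ|, so x and y are optimised independently as 1-D weighted medians.
Total weight W = 634; half = 317.
x-coordinate, sorted with cumulative weight:
  x=4 (Eta, w=120) cum 120
  x=6 (Theta, w=12) cum 132
  x=8 (Epsilon, w=110) cum 242
  x=9 (Gamma, w=250) cum 492  ← median
  x=10 (Delta, w=4) cum 496
  x=12 (Beta, w=20) cum 516
  x=14 (Zeta, w=8) cum 524
  x=16 (Alpha, w=110) cum 634
⇒ x* = 9
y-coordinate, sorted with cumulative weight:
  y=2 (Gamma, w=250) cum 250
  y=8 (Zeta, w=8) cum 258
  y=9 (Alpha, w=110) cum 368  ← median
  y=15 (Epsilon, w=110) cum 478
  y=22 (Delta, w=4) cum 482
  y=22 (Eta, w=120) cum 602
  y=24 (Beta, w=20) cum 622
  y=24 (Theta, w=12) cum 634
⇒ y* = 9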